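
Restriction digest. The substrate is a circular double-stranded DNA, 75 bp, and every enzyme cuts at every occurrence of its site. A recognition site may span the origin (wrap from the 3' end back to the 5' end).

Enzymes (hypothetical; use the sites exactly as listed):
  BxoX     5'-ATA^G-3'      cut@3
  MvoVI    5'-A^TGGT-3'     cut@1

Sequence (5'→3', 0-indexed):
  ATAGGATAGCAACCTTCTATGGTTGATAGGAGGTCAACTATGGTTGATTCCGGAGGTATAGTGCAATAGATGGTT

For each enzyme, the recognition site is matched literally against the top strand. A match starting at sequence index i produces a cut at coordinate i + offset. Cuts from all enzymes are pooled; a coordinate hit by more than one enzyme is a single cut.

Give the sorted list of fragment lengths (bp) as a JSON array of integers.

[2,5,8,8,9,11,12,20]

Site scan:
  BxoX (ATAG, off=3): starts [0, 5, 25, 57, 65] → cuts [3, 8, 28, 60, 68]
  MvoVI (ATGGT, off=1): starts [18, 39, 69] → cuts [19, 40, 70]

Pooled cuts: [3, 8, 19, 28, 40, 60, 68, 70]

Fragment lengths:
  3→8: 5 bp
  8→19: 11 bp
  19→28: 9 bp
  28→40: 12 bp
  40→60: 20 bp
  60→68: 8 bp
  68→70: 2 bp
  70→3 (wrap): 75-70+3 = 8 bp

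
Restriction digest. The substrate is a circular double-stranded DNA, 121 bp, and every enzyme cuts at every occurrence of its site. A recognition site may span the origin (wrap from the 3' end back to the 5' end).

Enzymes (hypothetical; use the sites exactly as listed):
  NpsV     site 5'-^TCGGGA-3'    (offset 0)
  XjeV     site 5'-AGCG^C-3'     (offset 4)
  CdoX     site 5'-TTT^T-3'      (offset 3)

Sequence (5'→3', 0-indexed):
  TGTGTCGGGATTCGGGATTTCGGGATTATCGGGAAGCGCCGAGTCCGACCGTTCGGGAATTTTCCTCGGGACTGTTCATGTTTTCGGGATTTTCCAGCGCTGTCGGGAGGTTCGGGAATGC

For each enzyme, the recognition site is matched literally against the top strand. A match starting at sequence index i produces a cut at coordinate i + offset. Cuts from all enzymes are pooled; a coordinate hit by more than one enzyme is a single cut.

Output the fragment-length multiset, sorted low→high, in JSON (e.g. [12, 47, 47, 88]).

Scan for sites:
  NpsV (TCGGGA, off=0): starts [4, 11, 19, 28, 52, 65, 83, 102, 111] → cuts [4, 11, 19, 28, 52, 65, 83, 102, 111]
  XjeV (AGCGC, off=4): starts [34, 95] → cuts [38, 99]
  CdoX (TTTT, off=3): starts [59, 80, 89] → cuts [62, 83, 92]

Pooled cuts: [4, 11, 19, 28, 38, 52, 62, 65, 83, 92, 99, 102, 111]

Fragment lengths:
  4→11: 7 bp
  11→19: 8 bp
  19→28: 9 bp
  28→38: 10 bp
  38→52: 14 bp
  52→62: 10 bp
  62→65: 3 bp
  65→83: 18 bp
  83→92: 9 bp
  92→99: 7 bp
  99→102: 3 bp
  102→111: 9 bp
  111→4 (wrap): 121-111+4 = 14 bp

[3,3,7,7,8,9,9,9,10,10,14,14,18]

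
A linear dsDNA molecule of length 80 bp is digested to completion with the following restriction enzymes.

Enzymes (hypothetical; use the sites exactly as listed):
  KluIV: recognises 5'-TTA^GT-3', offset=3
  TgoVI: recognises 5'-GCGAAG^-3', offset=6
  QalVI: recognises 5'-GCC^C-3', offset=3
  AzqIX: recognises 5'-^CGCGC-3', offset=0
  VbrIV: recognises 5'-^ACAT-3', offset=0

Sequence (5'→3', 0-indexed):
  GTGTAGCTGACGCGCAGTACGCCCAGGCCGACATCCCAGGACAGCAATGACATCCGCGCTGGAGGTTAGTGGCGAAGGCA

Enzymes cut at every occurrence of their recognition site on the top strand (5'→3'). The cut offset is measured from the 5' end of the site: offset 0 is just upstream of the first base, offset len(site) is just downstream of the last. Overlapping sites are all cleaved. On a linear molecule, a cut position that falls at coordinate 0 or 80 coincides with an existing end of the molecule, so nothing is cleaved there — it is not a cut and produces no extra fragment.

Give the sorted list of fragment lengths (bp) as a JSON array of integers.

Site scan:
  KluIV TTAGT/3: at [65] ⇒ [68]
  TgoVI GCGAAG/6: at [71] ⇒ [77]
  QalVI GCCC/3: at [20] ⇒ [23]
  AzqIX CGCGC/0: at [10, 54] ⇒ [10, 54]
  VbrIV ACAT/0: at [30, 49] ⇒ [30, 49]

Pooled cuts: [10, 23, 30, 49, 54, 68, 77]

Fragment lengths:
  [0,10): 10 bp
  [10,23): 13 bp
  [23,30): 7 bp
  [30,49): 19 bp
  [49,54): 5 bp
  [54,68): 14 bp
  [68,77): 9 bp
  [77,80): 3 bp

[3,5,7,9,10,13,14,19]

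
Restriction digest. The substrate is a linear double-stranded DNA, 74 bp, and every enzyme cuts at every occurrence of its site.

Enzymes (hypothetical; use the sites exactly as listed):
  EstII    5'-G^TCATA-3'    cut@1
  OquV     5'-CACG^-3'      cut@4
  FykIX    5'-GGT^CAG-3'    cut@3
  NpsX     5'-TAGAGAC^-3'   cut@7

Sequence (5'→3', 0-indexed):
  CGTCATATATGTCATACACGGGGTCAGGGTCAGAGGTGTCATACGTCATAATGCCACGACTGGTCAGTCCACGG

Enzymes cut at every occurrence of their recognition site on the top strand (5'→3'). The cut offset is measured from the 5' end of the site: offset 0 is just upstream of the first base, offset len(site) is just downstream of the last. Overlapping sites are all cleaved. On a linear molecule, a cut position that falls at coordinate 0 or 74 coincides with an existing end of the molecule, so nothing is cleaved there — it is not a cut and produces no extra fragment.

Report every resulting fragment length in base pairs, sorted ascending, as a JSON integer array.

Scan for sites:
  EstII (GTCATA, off=1): starts [1, 10, 37, 44] → cuts [2, 11, 38, 45]
  OquV (CACG, off=4): starts [16, 54, 69] → cuts [20, 58, 73]
  FykIX (GGTCAG, off=3): starts [21, 27, 61] → cuts [24, 30, 64]
  NpsX (TAGAGAC, off=7): no sites

Pooled cuts: [2, 11, 20, 24, 30, 38, 45, 58, 64, 73]

Fragments:
  [0,2): 2 bp
  [2,11): 9 bp
  [11,20): 9 bp
  [20,24): 4 bp
  [24,30): 6 bp
  [30,38): 8 bp
  [38,45): 7 bp
  [45,58): 13 bp
  [58,64): 6 bp
  [64,73): 9 bp
  [73,74): 1 bp

[1,2,4,6,6,7,8,9,9,9,13]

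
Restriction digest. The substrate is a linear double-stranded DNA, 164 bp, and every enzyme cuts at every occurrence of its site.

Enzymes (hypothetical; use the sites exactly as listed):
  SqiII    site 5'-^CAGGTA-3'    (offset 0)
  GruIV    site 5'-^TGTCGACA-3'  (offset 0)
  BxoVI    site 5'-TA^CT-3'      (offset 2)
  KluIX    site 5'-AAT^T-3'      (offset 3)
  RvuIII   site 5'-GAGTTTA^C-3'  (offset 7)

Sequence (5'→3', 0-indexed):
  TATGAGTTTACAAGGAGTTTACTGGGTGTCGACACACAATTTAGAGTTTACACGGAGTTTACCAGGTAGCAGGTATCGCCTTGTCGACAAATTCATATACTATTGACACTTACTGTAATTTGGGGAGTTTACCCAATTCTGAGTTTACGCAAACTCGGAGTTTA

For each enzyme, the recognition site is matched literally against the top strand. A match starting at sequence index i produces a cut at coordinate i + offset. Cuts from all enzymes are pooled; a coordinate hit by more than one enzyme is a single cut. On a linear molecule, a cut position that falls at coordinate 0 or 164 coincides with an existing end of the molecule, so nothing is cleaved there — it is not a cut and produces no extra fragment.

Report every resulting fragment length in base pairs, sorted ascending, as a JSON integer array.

[1,5,6,7,7,7,10,10,10,11,11,11,12,12,13,14,17]

Site scan:
  SqiII (CAGGTA, off=0): starts [62, 69] → cuts [62, 69]
  GruIV (TGTCGACA, off=0): starts [26, 81] → cuts [26, 81]
  BxoVI (TACT, off=2): starts [19, 97, 110] → cuts [21, 99, 112]
  KluIX (AATT, off=3): starts [37, 89, 116, 134] → cuts [40, 92, 119, 137]
  RvuIII (GAGTTTAC, off=7): starts [3, 14, 43, 54, 124, 140] → cuts [10, 21, 50, 61, 131, 147]

Pooled cuts: [10, 21, 26, 40, 50, 61, 62, 69, 81, 92, 99, 112, 119, 131, 137, 147]

Fragment lengths:
  [0,10): 10 bp
  [10,21): 11 bp
  [21,26): 5 bp
  [26,40): 14 bp
  [40,50): 10 bp
  [50,61): 11 bp
  [61,62): 1 bp
  [62,69): 7 bp
  [69,81): 12 bp
  [81,92): 11 bp
  [92,99): 7 bp
  [99,112): 13 bp
  [112,119): 7 bp
  [119,131): 12 bp
  [131,137): 6 bp
  [137,147): 10 bp
  [147,164): 17 bp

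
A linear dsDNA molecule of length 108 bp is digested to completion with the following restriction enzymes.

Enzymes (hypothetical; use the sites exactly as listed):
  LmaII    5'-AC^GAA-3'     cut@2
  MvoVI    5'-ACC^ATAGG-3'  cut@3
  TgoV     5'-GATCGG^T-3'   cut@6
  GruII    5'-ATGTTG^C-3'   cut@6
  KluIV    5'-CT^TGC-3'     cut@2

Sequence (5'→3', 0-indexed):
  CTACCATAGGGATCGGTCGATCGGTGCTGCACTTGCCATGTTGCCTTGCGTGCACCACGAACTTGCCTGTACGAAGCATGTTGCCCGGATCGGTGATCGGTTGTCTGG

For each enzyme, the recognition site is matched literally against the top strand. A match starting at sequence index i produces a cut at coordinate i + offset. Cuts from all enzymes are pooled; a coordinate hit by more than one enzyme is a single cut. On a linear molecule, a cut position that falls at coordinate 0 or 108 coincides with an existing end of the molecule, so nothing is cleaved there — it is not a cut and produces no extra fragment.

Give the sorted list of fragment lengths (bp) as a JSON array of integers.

[3,5,5,7,8,8,9,9,10,10,11,11,12]

Site scan:
  LmaII (ACGAA, off=2): starts [56, 70] → cuts [58, 72]
  MvoVI (ACCATAGG, off=3): starts [2] → cuts [5]
  TgoV (GATCGGT, off=6): starts [10, 18, 87, 94] → cuts [16, 24, 93, 100]
  GruII (ATGTTGC, off=6): starts [37, 77] → cuts [43, 83]
  KluIV (CTTGC, off=2): starts [31, 44, 61] → cuts [33, 46, 63]

All cut coordinates (distinct, sorted): [5, 16, 24, 33, 43, 46, 58, 63, 72, 83, 93, 100]

Fragments:
  [0,5): 5 bp
  [5,16): 11 bp
  [16,24): 8 bp
  [24,33): 9 bp
  [33,43): 10 bp
  [43,46): 3 bp
  [46,58): 12 bp
  [58,63): 5 bp
  [63,72): 9 bp
  [72,83): 11 bp
  [83,93): 10 bp
  [93,100): 7 bp
  [100,108): 8 bp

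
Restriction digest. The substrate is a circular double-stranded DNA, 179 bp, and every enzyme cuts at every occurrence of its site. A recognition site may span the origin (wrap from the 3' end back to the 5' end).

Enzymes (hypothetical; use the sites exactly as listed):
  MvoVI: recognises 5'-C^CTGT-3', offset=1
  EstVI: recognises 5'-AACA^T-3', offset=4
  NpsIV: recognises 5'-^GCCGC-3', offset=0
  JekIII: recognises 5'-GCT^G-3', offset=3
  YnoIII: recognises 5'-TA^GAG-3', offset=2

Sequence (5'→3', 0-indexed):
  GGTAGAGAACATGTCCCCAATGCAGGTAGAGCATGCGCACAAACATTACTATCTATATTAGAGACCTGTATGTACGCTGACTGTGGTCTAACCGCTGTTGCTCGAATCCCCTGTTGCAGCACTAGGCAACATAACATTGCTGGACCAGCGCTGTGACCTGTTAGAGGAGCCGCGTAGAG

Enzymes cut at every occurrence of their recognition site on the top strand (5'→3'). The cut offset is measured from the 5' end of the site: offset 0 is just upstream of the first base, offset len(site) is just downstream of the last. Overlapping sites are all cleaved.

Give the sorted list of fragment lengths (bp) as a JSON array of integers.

Site scan:
  MvoVI CCTGT/1: at [64, 109, 156] ⇒ [65, 110, 157]
  EstVI AACAT/4: at [7, 41, 127, 132] ⇒ [11, 45, 131, 136]
  NpsIV GCCGC/0: at [168] ⇒ [168]
  JekIII GCTG/3: at [75, 93, 138, 149] ⇒ [78, 96, 141, 152]
  YnoIII TAGAG/2: at [2, 26, 58, 161, 174] ⇒ [4, 28, 60, 163, 176]

Pooled cuts: [4, 11, 28, 45, 60, 65, 78, 96, 110, 131, 136, 141, 152, 157, 163, 168, 176]

Fragments:
  4→11: 7 bp
  11→28: 17 bp
  28→45: 17 bp
  45→60: 15 bp
  60→65: 5 bp
  65→78: 13 bp
  78→96: 18 bp
  96→110: 14 bp
  110→131: 21 bp
  131→136: 5 bp
  136→141: 5 bp
  141→152: 11 bp
  152→157: 5 bp
  157→163: 6 bp
  163→168: 5 bp
  168→176: 8 bp
  176→4 (wrap): 179-176+4 = 7 bp

[5,5,5,5,5,6,7,7,8,11,13,14,15,17,17,18,21]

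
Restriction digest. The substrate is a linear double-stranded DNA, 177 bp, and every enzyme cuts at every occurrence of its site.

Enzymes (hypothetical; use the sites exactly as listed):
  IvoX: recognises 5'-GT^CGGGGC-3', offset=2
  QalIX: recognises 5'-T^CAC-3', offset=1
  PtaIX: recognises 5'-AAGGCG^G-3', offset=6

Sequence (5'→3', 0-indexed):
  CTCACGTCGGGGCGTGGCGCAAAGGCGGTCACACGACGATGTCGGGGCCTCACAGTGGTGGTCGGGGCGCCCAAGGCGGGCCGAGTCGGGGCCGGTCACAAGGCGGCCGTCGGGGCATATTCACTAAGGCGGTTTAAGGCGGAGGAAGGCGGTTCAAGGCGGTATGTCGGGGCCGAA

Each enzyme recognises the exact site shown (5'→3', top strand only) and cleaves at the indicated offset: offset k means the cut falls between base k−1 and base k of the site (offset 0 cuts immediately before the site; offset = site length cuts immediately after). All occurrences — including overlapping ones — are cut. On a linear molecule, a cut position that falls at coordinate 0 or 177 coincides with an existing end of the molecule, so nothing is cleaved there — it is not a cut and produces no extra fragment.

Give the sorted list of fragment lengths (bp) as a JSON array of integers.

[2,2,5,5,6,8,8,9,10,10,10,10,10,10,11,12,13,16,20]

Per-enzyme occurrences:
  IvoX GTCGGGGC/2: at [5, 40, 60, 84, 108, 165] ⇒ [7, 42, 62, 86, 110, 167]
  QalIX TCAC/1: at [1, 28, 49, 95, 120] ⇒ [2, 29, 50, 96, 121]
  PtaIX AAGGCGG/6: at [21, 72, 99, 125, 135, 145, 155] ⇒ [27, 78, 105, 131, 141, 151, 161]

All cut coordinates (distinct, sorted): [2, 7, 27, 29, 42, 50, 62, 78, 86, 96, 105, 110, 121, 131, 141, 151, 161, 167]

Fragments:
  [0,2): 2 bp
  [2,7): 5 bp
  [7,27): 20 bp
  [27,29): 2 bp
  [29,42): 13 bp
  [42,50): 8 bp
  [50,62): 12 bp
  [62,78): 16 bp
  [78,86): 8 bp
  [86,96): 10 bp
  [96,105): 9 bp
  [105,110): 5 bp
  [110,121): 11 bp
  [121,131): 10 bp
  [131,141): 10 bp
  [141,151): 10 bp
  [151,161): 10 bp
  [161,167): 6 bp
  [167,177): 10 bp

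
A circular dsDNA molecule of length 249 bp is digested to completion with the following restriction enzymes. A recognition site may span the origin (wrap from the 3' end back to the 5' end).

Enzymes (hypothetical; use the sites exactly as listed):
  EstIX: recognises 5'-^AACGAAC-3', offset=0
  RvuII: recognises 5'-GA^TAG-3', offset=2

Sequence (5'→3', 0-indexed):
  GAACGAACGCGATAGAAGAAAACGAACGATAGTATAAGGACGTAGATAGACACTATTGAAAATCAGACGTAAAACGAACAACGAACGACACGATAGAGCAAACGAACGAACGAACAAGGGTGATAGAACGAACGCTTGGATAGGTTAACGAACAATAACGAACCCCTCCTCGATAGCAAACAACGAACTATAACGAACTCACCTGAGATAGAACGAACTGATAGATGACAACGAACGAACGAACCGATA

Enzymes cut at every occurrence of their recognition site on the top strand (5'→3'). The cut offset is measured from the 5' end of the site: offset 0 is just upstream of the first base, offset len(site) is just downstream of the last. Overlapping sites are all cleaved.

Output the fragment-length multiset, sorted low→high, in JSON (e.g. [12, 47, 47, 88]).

Per-enzyme occurrences:
  EstIX AACGAAC/0: at [1, 20, 72, 79, 100, 104, 108, 126, 146, 156, 181, 191, 211, 229, 233, 237] ⇒ [1, 20, 72, 79, 100, 104, 108, 126, 146, 156, 181, 191, 211, 229, 233, 237]
  RvuII GATAG/2: at [10, 27, 44, 91, 121, 138, 171, 206, 219, 245] ⇒ [12, 29, 46, 93, 123, 140, 173, 208, 221, 247]

Pooled cuts: [1, 12, 20, 29, 46, 72, 79, 93, 100, 104, 108, 123, 126, 140, 146, 156, 173, 181, 191, 208, 211, 221, 229, 233, 237, 247]

Fragments:
  1→12: 11 bp
  12→20: 8 bp
  20→29: 9 bp
  29→46: 17 bp
  46→72: 26 bp
  72→79: 7 bp
  79→93: 14 bp
  93→100: 7 bp
  100→104: 4 bp
  104→108: 4 bp
  108→123: 15 bp
  123→126: 3 bp
  126→140: 14 bp
  140→146: 6 bp
  146→156: 10 bp
  156→173: 17 bp
  173→181: 8 bp
  181→191: 10 bp
  191→208: 17 bp
  208→211: 3 bp
  211→221: 10 bp
  221→229: 8 bp
  229→233: 4 bp
  233→237: 4 bp
  237→247: 10 bp
  247→1 (wrap): 249-247+1 = 3 bp

[3,3,3,4,4,4,4,6,7,7,8,8,8,9,10,10,10,10,11,14,14,15,17,17,17,26]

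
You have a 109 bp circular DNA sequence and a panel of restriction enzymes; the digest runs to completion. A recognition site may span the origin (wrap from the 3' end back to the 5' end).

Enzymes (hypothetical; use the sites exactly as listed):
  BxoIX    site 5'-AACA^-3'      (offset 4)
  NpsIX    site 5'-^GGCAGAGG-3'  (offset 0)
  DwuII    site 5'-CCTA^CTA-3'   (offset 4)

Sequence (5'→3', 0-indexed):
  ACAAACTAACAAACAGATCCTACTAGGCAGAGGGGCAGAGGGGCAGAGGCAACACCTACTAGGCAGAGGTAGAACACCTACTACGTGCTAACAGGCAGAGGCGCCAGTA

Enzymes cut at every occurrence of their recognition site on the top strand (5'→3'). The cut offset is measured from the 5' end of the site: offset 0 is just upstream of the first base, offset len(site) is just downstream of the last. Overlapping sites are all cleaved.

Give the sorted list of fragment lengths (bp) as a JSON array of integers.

[3,3,4,4,4,7,8,8,8,13,13,15,19]

Per-enzyme occurrences:
  BxoIX (AACA, off=4): starts [7, 11, 50, 72, 89, 108] → cuts [3, 11, 15, 54, 76, 93]
  NpsIX (GGCAGAGG, off=0): starts [25, 33, 41, 61, 93] → cuts [25, 33, 41, 61, 93]
  DwuII (CCTACTA, off=4): starts [18, 54, 76] → cuts [22, 58, 80]

Pooled cuts: [3, 11, 15, 22, 25, 33, 41, 54, 58, 61, 76, 80, 93]

Fragments:
  3→11: 8 bp
  11→15: 4 bp
  15→22: 7 bp
  22→25: 3 bp
  25→33: 8 bp
  33→41: 8 bp
  41→54: 13 bp
  54→58: 4 bp
  58→61: 3 bp
  61→76: 15 bp
  76→80: 4 bp
  80→93: 13 bp
  93→3 (wrap): 109-93+3 = 19 bp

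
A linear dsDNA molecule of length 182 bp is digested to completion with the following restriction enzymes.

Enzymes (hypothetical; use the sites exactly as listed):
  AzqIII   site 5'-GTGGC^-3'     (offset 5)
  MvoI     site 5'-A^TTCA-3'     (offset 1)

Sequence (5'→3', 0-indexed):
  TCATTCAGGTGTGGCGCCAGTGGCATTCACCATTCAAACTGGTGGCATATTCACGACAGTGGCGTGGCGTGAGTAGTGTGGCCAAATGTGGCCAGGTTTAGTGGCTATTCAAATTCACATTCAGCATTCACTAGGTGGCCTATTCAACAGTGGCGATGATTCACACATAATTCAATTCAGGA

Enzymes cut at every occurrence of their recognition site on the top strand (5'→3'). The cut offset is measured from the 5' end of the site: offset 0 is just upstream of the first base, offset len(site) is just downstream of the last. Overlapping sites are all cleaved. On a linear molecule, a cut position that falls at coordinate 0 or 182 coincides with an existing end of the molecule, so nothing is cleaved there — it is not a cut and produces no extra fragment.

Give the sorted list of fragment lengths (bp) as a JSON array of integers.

[1,2,3,3,3,5,5,5,6,6,7,7,7,9,10,11,12,12,13,13,14,14,14]

Site scan:
  AzqIII GTGGC/5: at [10, 19, 41, 58, 63, 77, 87, 100, 134, 149] ⇒ [15, 24, 46, 63, 68, 82, 92, 105, 139, 154]
  MvoI ATTCA/1: at [2, 24, 31, 48, 106, 112, 118, 125, 141, 158, 169, 174] ⇒ [3, 25, 32, 49, 107, 113, 119, 126, 142, 159, 170, 175]

Pooled cuts: [3, 15, 24, 25, 32, 46, 49, 63, 68, 82, 92, 105, 107, 113, 119, 126, 139, 142, 154, 159, 170, 175]

Fragments:
  [0,3): 3 bp
  [3,15): 12 bp
  [15,24): 9 bp
  [24,25): 1 bp
  [25,32): 7 bp
  [32,46): 14 bp
  [46,49): 3 bp
  [49,63): 14 bp
  [63,68): 5 bp
  [68,82): 14 bp
  [82,92): 10 bp
  [92,105): 13 bp
  [105,107): 2 bp
  [107,113): 6 bp
  [113,119): 6 bp
  [119,126): 7 bp
  [126,139): 13 bp
  [139,142): 3 bp
  [142,154): 12 bp
  [154,159): 5 bp
  [159,170): 11 bp
  [170,175): 5 bp
  [175,182): 7 bp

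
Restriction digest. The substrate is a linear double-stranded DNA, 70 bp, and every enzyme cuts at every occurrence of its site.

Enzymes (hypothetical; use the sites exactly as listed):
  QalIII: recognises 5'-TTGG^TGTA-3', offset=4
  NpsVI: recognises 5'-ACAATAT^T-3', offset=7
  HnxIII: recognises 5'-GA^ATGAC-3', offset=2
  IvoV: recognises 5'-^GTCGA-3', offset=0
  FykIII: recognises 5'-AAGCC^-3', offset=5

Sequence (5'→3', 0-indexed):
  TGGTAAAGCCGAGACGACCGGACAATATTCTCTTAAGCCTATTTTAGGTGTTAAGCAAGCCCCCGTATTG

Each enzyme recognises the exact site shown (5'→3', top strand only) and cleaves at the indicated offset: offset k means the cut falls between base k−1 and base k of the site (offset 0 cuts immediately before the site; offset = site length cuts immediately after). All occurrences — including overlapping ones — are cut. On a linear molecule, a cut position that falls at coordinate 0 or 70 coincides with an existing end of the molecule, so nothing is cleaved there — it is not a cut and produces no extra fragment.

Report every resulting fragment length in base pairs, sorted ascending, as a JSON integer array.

Site scan:
  QalIII (TTGGTGTA, off=4): no sites
  NpsVI (ACAATATT, off=7): starts [21] → cuts [28]
  HnxIII (GAATGAC, off=2): no sites
  IvoV (GTCGA, off=0): no sites
  FykIII (AAGCC, off=5): starts [5, 34, 56] → cuts [10, 39, 61]

Pooled cuts: [10, 28, 39, 61]

Fragments:
  [0,10): 10 bp
  [10,28): 18 bp
  [28,39): 11 bp
  [39,61): 22 bp
  [61,70): 9 bp

[9,10,11,18,22]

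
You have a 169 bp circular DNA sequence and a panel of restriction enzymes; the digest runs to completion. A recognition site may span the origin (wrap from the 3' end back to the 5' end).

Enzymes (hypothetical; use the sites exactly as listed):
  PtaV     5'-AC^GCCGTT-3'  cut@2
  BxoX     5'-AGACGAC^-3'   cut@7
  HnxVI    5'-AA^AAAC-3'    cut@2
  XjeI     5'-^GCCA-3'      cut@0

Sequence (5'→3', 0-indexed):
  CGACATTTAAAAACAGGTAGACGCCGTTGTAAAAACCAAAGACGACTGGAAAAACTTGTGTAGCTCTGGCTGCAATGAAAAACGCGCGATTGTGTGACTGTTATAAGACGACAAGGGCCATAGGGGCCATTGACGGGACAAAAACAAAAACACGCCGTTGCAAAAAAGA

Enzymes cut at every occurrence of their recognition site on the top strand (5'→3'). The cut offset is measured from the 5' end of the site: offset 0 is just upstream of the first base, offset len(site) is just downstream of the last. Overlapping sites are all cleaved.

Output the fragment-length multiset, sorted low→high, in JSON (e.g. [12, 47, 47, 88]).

Site scan:
  PtaV (ACGCCGTT, off=2): starts [20, 151] → cuts [22, 153]
  BxoX (AGACGAC, off=7): starts [39, 105, 166] → cuts [4, 46, 112]
  HnxVI (AAAAAC, off=2): starts [8, 30, 49, 77, 139, 145] → cuts [10, 32, 51, 79, 141, 147]
  XjeI (GCCA, off=0): starts [116, 125] → cuts [116, 125]

Pooled cuts: [4, 10, 22, 32, 46, 51, 79, 112, 116, 125, 141, 147, 153]

Fragments:
  4→10: 6 bp
  10→22: 12 bp
  22→32: 10 bp
  32→46: 14 bp
  46→51: 5 bp
  51→79: 28 bp
  79→112: 33 bp
  112→116: 4 bp
  116→125: 9 bp
  125→141: 16 bp
  141→147: 6 bp
  147→153: 6 bp
  153→4 (wrap): 169-153+4 = 20 bp

[4,5,6,6,6,9,10,12,14,16,20,28,33]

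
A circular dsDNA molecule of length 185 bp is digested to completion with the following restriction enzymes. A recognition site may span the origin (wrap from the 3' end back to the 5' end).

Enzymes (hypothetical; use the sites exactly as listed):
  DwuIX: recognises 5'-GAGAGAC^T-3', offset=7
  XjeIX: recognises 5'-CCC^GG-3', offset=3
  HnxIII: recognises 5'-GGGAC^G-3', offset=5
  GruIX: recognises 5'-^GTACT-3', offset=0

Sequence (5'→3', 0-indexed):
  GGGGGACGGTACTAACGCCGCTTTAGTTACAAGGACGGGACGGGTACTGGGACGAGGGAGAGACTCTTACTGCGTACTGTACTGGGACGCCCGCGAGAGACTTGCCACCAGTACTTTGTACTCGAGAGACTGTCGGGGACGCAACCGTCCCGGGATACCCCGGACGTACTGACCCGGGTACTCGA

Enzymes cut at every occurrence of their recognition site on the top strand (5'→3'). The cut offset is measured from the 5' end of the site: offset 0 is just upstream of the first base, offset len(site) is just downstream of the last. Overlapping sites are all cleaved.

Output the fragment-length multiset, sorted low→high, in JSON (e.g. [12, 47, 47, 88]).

Per-enzyme occurrences:
  DwuIX GAGAGACT/7: at [57, 94, 123] ⇒ [64, 101, 130]
  XjeIX CCCGG/3: at [148, 158, 172] ⇒ [151, 161, 175]
  HnxIII GGGACG/5: at [2, 36, 48, 83, 135] ⇒ [7, 41, 53, 88, 140]
  GruIX GTACT/0: at [8, 43, 73, 78, 110, 117, 165, 177] ⇒ [8, 43, 73, 78, 110, 117, 165, 177]

All cut coordinates (distinct, sorted): [7, 8, 41, 43, 53, 64, 73, 78, 88, 101, 110, 117, 130, 140, 151, 161, 165, 175, 177]

Fragment lengths:
  7→8: 1 bp
  8→41: 33 bp
  41→43: 2 bp
  43→53: 10 bp
  53→64: 11 bp
  64→73: 9 bp
  73→78: 5 bp
  78→88: 10 bp
  88→101: 13 bp
  101→110: 9 bp
  110→117: 7 bp
  117→130: 13 bp
  130→140: 10 bp
  140→151: 11 bp
  151→161: 10 bp
  161→165: 4 bp
  165→175: 10 bp
  175→177: 2 bp
  177→7 (wrap): 185-177+7 = 15 bp

[1,2,2,4,5,7,9,9,10,10,10,10,10,11,11,13,13,15,33]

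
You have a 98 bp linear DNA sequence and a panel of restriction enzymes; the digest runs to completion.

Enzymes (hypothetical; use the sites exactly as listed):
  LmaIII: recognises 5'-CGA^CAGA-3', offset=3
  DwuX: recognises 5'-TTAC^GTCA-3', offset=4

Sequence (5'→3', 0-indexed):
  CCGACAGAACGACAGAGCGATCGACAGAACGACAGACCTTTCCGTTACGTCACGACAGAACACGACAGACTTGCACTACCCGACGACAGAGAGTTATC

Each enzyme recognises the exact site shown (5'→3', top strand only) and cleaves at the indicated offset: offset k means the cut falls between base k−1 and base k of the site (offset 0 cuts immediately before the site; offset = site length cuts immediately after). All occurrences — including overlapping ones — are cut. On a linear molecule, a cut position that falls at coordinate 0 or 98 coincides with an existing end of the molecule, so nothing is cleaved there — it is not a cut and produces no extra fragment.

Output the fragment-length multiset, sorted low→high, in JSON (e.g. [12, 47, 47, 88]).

Site scan:
  LmaIII CGACAGA/3: at [1, 9, 21, 29, 52, 62, 83] ⇒ [4, 12, 24, 32, 55, 65, 86]
  DwuX TTACGTCA/4: at [44] ⇒ [48]

Pooled cuts: [4, 12, 24, 32, 48, 55, 65, 86]

Fragment lengths:
  [0,4): 4 bp
  [4,12): 8 bp
  [12,24): 12 bp
  [24,32): 8 bp
  [32,48): 16 bp
  [48,55): 7 bp
  [55,65): 10 bp
  [65,86): 21 bp
  [86,98): 12 bp

[4,7,8,8,10,12,12,16,21]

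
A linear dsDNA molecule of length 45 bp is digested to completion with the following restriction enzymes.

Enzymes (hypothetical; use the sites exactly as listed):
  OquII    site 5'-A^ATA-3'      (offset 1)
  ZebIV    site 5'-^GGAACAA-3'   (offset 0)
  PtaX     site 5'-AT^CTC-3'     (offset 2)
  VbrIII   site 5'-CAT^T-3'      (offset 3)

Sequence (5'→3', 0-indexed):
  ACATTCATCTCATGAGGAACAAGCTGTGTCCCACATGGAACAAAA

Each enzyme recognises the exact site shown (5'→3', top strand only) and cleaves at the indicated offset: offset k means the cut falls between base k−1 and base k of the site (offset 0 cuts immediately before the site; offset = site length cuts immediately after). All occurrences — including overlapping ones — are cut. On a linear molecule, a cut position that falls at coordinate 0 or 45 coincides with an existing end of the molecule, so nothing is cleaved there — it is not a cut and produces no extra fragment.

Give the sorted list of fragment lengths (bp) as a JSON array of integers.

[4,4,7,9,21]

Scan for sites:
  OquII (AATA, off=1): no sites
  ZebIV (GGAACAA, off=0): starts [15, 36] → cuts [15, 36]
  PtaX (ATCTC, off=2): starts [6] → cuts [8]
  VbrIII (CATT, off=3): starts [1] → cuts [4]

Pooled cuts: [4, 8, 15, 36]

Fragment lengths:
  [0,4): 4 bp
  [4,8): 4 bp
  [8,15): 7 bp
  [15,36): 21 bp
  [36,45): 9 bp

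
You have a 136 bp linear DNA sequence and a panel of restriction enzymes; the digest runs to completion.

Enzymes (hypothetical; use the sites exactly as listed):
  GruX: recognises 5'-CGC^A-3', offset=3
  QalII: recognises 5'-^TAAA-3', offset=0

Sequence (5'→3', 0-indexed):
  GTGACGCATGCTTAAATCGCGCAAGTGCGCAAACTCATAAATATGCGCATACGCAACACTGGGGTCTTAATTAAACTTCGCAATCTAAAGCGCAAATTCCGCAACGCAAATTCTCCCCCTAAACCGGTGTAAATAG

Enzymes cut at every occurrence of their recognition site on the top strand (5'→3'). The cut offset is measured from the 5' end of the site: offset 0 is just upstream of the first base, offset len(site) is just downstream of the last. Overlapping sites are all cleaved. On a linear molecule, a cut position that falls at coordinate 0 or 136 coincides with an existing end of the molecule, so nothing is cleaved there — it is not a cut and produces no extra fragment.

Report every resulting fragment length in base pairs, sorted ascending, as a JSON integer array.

Scan for sites:
  GruX CGCA/3: at [4, 19, 27, 45, 51, 78, 90, 99, 104] ⇒ [7, 22, 30, 48, 54, 81, 93, 102, 107]
  QalII TAAA/0: at [12, 37, 71, 85, 119, 129] ⇒ [12, 37, 71, 85, 119, 129]

All cut coordinates (distinct, sorted): [7, 12, 22, 30, 37, 48, 54, 71, 81, 85, 93, 102, 107, 119, 129]

Fragments:
  [0,7): 7 bp
  [7,12): 5 bp
  [12,22): 10 bp
  [22,30): 8 bp
  [30,37): 7 bp
  [37,48): 11 bp
  [48,54): 6 bp
  [54,71): 17 bp
  [71,81): 10 bp
  [81,85): 4 bp
  [85,93): 8 bp
  [93,102): 9 bp
  [102,107): 5 bp
  [107,119): 12 bp
  [119,129): 10 bp
  [129,136): 7 bp

[4,5,5,6,7,7,7,8,8,9,10,10,10,11,12,17]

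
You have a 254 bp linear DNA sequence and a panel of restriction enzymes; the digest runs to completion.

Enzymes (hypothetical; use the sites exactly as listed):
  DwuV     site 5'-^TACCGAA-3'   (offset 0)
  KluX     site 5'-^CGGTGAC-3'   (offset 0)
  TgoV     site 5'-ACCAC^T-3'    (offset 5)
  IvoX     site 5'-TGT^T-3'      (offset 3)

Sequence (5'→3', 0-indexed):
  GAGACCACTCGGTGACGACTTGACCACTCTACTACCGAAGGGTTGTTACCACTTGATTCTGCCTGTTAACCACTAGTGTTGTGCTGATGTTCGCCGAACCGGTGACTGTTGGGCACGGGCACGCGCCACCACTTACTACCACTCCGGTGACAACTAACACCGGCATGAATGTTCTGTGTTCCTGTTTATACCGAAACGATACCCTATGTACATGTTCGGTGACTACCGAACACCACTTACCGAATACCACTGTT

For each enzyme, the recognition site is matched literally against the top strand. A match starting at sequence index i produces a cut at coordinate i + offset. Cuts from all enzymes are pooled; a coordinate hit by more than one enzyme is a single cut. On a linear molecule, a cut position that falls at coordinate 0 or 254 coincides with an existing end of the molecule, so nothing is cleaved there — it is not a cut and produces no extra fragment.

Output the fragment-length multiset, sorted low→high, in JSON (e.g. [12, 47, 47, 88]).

[1,1,1,1,2,3,3,5,6,6,6,7,7,7,8,9,10,10,11,13,13,14,14,18,23,27,28]

Per-enzyme occurrences:
  DwuV (TACCGAA, off=0): starts [32, 188, 223, 237] → cuts [32, 188, 223, 237]
  KluX (CGGTGAC, off=0): starts [9, 99, 144, 216] → cuts [9, 99, 144, 216]
  TgoV (ACCACT, off=5): starts [3, 22, 47, 68, 127, 137, 231, 245] → cuts [8, 27, 52, 73, 132, 142, 236, 250]
  IvoX (TGTT, off=3): starts [43, 63, 76, 87, 106, 169, 176, 182, 212, 250] → cuts [46, 66, 79, 90, 109, 172, 179, 185, 215, 253]

All cut coordinates (distinct, sorted): [8, 9, 27, 32, 46, 52, 66, 73, 79, 90, 99, 109, 132, 142, 144, 172, 179, 185, 188, 215, 216, 223, 236, 237, 250, 253]

Fragment lengths:
  [0,8): 8 bp
  [8,9): 1 bp
  [9,27): 18 bp
  [27,32): 5 bp
  [32,46): 14 bp
  [46,52): 6 bp
  [52,66): 14 bp
  [66,73): 7 bp
  [73,79): 6 bp
  [79,90): 11 bp
  [90,99): 9 bp
  [99,109): 10 bp
  [109,132): 23 bp
  [132,142): 10 bp
  [142,144): 2 bp
  [144,172): 28 bp
  [172,179): 7 bp
  [179,185): 6 bp
  [185,188): 3 bp
  [188,215): 27 bp
  [215,216): 1 bp
  [216,223): 7 bp
  [223,236): 13 bp
  [236,237): 1 bp
  [237,250): 13 bp
  [250,253): 3 bp
  [253,254): 1 bp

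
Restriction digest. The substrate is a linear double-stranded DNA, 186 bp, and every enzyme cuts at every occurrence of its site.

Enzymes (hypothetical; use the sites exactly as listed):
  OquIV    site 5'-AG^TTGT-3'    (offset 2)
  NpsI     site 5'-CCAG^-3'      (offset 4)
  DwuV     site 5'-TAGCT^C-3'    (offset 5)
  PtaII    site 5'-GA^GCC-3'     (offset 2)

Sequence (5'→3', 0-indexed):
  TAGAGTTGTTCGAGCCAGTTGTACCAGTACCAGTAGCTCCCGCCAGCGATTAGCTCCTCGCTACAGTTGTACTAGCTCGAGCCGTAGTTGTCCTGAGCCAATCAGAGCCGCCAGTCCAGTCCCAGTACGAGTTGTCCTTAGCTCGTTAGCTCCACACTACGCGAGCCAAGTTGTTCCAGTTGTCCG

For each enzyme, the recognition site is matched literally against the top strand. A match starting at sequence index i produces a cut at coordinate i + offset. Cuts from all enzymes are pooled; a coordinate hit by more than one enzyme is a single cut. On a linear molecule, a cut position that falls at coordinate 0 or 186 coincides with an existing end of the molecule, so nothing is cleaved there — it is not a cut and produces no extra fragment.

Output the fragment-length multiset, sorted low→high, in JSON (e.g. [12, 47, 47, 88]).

[3,5,5,5,5,6,6,6,6,7,7,8,8,8,8,9,9,9,9,10,11,11,12,13]

Per-enzyme occurrences:
  OquIV (AGTTGT, off=2): starts [3, 16, 64, 85, 129, 168, 177] → cuts [5, 18, 66, 87, 131, 170, 179]
  NpsI (CCAG, off=4): starts [14, 23, 29, 42, 110, 115, 121, 175] → cuts [18, 27, 33, 46, 114, 119, 125, 179]
  DwuV (TAGCTC, off=5): starts [33, 50, 72, 138, 146] → cuts [38, 55, 77, 143, 151]
  PtaII (GAGCC, off=2): starts [11, 78, 94, 104, 162] → cuts [13, 80, 96, 106, 164]

All cut coordinates (distinct, sorted): [5, 13, 18, 27, 33, 38, 46, 55, 66, 77, 80, 87, 96, 106, 114, 119, 125, 131, 143, 151, 164, 170, 179]

Fragment lengths:
  [0,5): 5 bp
  [5,13): 8 bp
  [13,18): 5 bp
  [18,27): 9 bp
  [27,33): 6 bp
  [33,38): 5 bp
  [38,46): 8 bp
  [46,55): 9 bp
  [55,66): 11 bp
  [66,77): 11 bp
  [77,80): 3 bp
  [80,87): 7 bp
  [87,96): 9 bp
  [96,106): 10 bp
  [106,114): 8 bp
  [114,119): 5 bp
  [119,125): 6 bp
  [125,131): 6 bp
  [131,143): 12 bp
  [143,151): 8 bp
  [151,164): 13 bp
  [164,170): 6 bp
  [170,179): 9 bp
  [179,186): 7 bp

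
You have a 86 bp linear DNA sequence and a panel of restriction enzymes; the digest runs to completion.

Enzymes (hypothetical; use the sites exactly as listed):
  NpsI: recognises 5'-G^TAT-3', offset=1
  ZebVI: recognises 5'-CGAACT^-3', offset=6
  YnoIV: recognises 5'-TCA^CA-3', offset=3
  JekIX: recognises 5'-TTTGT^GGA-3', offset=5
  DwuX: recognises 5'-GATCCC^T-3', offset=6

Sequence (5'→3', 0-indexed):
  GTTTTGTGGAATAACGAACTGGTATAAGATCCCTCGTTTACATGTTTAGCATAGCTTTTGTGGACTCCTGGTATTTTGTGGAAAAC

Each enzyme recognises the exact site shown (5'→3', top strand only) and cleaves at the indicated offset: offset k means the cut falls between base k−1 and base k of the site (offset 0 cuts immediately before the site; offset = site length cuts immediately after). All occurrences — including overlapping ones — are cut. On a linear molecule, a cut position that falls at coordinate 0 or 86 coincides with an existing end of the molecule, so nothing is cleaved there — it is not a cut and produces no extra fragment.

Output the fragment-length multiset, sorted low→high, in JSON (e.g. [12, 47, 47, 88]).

[2,7,7,8,10,11,13,28]

Site scan:
  NpsI GTAT/1: at [21, 70] ⇒ [22, 71]
  ZebVI CGAACT/6: at [14] ⇒ [20]
  YnoIV (TCACA, off=3): no sites
  JekIX TTTGTGGA/5: at [2, 56, 74] ⇒ [7, 61, 79]
  DwuX GATCCCT/6: at [27] ⇒ [33]

Pooled cuts: [7, 20, 22, 33, 61, 71, 79]

Fragment lengths:
  [0,7): 7 bp
  [7,20): 13 bp
  [20,22): 2 bp
  [22,33): 11 bp
  [33,61): 28 bp
  [61,71): 10 bp
  [71,79): 8 bp
  [79,86): 7 bp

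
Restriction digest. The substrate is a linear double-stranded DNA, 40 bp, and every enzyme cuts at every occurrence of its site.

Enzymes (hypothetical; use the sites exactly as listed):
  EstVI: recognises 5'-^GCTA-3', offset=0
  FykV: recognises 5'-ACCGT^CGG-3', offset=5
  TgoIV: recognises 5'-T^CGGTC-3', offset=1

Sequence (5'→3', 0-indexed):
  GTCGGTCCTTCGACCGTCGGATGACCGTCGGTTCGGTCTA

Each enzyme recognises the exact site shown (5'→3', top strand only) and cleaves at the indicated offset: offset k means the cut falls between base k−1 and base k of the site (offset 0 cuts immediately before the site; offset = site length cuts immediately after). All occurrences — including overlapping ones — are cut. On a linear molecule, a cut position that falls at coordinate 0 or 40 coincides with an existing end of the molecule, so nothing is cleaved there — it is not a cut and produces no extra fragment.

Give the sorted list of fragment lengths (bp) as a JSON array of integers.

[2,5,7,11,15]

Site scan:
  EstVI (GCTA, off=0): no sites
  FykV (ACCGTCGG, off=5): starts [12, 23] → cuts [17, 28]
  TgoIV (TCGGTC, off=1): starts [1, 32] → cuts [2, 33]

Pooled cuts: [2, 17, 28, 33]

Fragment lengths:
  [0,2): 2 bp
  [2,17): 15 bp
  [17,28): 11 bp
  [28,33): 5 bp
  [33,40): 7 bp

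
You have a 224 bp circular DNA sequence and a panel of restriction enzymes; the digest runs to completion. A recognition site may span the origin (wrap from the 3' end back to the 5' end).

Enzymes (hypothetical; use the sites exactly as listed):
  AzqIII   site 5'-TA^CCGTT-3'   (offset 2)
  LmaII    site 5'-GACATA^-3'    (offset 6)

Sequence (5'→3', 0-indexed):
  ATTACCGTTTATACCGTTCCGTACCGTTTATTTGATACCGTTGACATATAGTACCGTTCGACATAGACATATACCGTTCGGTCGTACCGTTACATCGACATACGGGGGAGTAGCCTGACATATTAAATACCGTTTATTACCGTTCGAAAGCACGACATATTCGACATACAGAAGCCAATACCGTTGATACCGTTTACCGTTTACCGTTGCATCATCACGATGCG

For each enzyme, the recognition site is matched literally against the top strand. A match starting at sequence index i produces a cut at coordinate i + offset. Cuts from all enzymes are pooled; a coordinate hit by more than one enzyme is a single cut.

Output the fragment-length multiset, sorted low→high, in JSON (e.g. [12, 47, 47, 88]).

[2,5,6,7,7,7,9,9,9,10,10,11,12,12,13,14,16,20,20,25]

Site scan:
  AzqIII TACCGTT/2: at [2, 11, 21, 35, 51, 71, 84, 127, 137, 178, 187, 194, 201] ⇒ [4, 13, 23, 37, 53, 73, 86, 129, 139, 180, 189, 196, 203]
  LmaII GACATA/6: at [42, 59, 65, 96, 116, 153, 162] ⇒ [48, 65, 71, 102, 122, 159, 168]

Pooled cuts: [4, 13, 23, 37, 48, 53, 65, 71, 73, 86, 102, 122, 129, 139, 159, 168, 180, 189, 196, 203]

Fragment lengths:
  4→13: 9 bp
  13→23: 10 bp
  23→37: 14 bp
  37→48: 11 bp
  48→53: 5 bp
  53→65: 12 bp
  65→71: 6 bp
  71→73: 2 bp
  73→86: 13 bp
  86→102: 16 bp
  102→122: 20 bp
  122→129: 7 bp
  129→139: 10 bp
  139→159: 20 bp
  159→168: 9 bp
  168→180: 12 bp
  180→189: 9 bp
  189→196: 7 bp
  196→203: 7 bp
  203→4 (wrap): 224-203+4 = 25 bp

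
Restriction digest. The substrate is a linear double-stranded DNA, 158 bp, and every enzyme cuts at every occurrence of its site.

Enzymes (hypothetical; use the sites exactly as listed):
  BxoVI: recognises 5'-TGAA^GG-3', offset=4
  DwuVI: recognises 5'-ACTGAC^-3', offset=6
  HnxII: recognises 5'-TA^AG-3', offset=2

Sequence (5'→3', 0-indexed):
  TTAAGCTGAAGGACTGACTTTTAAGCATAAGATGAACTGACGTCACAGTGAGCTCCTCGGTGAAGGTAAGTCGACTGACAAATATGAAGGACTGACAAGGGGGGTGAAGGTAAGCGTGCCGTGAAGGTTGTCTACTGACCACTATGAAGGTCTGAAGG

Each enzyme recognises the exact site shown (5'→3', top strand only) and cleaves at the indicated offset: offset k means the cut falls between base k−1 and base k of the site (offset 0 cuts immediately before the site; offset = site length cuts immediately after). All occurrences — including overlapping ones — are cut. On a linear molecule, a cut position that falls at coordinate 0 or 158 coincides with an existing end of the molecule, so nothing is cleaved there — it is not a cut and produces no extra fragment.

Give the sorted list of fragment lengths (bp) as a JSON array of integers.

[2,3,4,4,5,6,7,8,8,8,9,9,11,12,12,13,14,23]

Scan for sites:
  BxoVI (TGAAGG, off=4): starts [6, 60, 84, 104, 121, 144, 152] → cuts [10, 64, 88, 108, 125, 148, 156]
  DwuVI (ACTGAC, off=6): starts [12, 35, 73, 90, 133] → cuts [18, 41, 79, 96, 139]
  HnxII (TAAG, off=2): starts [1, 21, 27, 66, 110] → cuts [3, 23, 29, 68, 112]

Pooled cuts: [3, 10, 18, 23, 29, 41, 64, 68, 79, 88, 96, 108, 112, 125, 139, 148, 156]

Fragments:
  [0,3): 3 bp
  [3,10): 7 bp
  [10,18): 8 bp
  [18,23): 5 bp
  [23,29): 6 bp
  [29,41): 12 bp
  [41,64): 23 bp
  [64,68): 4 bp
  [68,79): 11 bp
  [79,88): 9 bp
  [88,96): 8 bp
  [96,108): 12 bp
  [108,112): 4 bp
  [112,125): 13 bp
  [125,139): 14 bp
  [139,148): 9 bp
  [148,156): 8 bp
  [156,158): 2 bp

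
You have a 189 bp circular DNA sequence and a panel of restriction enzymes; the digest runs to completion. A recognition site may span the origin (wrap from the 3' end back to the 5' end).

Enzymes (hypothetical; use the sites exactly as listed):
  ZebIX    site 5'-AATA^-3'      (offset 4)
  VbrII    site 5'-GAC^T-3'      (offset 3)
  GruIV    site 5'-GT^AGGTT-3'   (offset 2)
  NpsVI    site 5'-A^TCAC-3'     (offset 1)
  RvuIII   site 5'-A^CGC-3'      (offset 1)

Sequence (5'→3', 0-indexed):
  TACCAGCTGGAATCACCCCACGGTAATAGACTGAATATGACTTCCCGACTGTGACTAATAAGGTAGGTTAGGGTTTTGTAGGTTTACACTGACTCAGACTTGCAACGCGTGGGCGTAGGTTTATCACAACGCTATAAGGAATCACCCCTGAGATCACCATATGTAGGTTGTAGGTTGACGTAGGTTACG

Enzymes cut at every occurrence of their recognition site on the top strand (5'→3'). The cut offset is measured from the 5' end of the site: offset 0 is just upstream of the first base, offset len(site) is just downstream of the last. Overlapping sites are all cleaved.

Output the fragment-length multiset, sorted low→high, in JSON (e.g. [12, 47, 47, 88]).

[3,4,4,5,6,6,6,6,6,7,7,8,10,11,11,12,12,14,15,16,20]

Per-enzyme occurrences:
  ZebIX (AATA, off=4): starts [24, 33, 56] → cuts [28, 37, 60]
  VbrII (GACT, off=3): starts [28, 38, 46, 52, 90, 96] → cuts [31, 41, 49, 55, 93, 99]
  GruIV (GTAGGTT, off=2): starts [62, 77, 114, 162, 169, 179] → cuts [64, 79, 116, 164, 171, 181]
  NpsVI (ATCAC, off=1): starts [11, 122, 140, 152] → cuts [12, 123, 141, 153]
  RvuIII (ACGC, off=1): starts [104, 128] → cuts [105, 129]

All cut coordinates (distinct, sorted): [12, 28, 31, 37, 41, 49, 55, 60, 64, 79, 93, 99, 105, 116, 123, 129, 141, 153, 164, 171, 181]

Fragments:
  12→28: 16 bp
  28→31: 3 bp
  31→37: 6 bp
  37→41: 4 bp
  41→49: 8 bp
  49→55: 6 bp
  55→60: 5 bp
  60→64: 4 bp
  64→79: 15 bp
  79→93: 14 bp
  93→99: 6 bp
  99→105: 6 bp
  105→116: 11 bp
  116→123: 7 bp
  123→129: 6 bp
  129→141: 12 bp
  141→153: 12 bp
  153→164: 11 bp
  164→171: 7 bp
  171→181: 10 bp
  181→12 (wrap): 189-181+12 = 20 bp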